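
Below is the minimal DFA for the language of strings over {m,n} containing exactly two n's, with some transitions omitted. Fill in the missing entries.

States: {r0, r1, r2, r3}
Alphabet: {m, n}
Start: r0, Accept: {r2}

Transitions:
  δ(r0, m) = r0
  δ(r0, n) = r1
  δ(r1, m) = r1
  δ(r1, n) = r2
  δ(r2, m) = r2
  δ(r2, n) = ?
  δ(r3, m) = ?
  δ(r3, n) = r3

From the language and accept set, identify what each state tracks — r0: zero n's; r1: one n; r2: two n's; r3: ≥ three n's (dead).
Each missing δ(q, a) is the state matching the new tracked value after reading a.
δ(r2, n) = r3; δ(r3, m) = r3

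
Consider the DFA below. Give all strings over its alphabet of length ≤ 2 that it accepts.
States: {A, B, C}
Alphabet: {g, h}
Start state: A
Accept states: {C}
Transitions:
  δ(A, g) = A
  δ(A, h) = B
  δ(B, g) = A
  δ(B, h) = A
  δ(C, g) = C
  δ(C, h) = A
None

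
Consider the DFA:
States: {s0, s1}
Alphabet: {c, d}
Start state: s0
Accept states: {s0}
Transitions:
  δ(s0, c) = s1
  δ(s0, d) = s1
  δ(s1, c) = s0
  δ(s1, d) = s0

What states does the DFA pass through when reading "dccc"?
read 'd': s0 → s1
  read 'c': s1 → s0
  read 'c': s0 → s1
  read 'c': s1 → s0
s0 -> s1 -> s0 -> s1 -> s0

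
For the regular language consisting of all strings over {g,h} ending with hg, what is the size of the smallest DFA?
By Myhill–Nerode, count the distinguishable equivalence classes: 3 classes — one per longest suffix of the input that is a prefix of 'hg' (lengths 0 through 2); only the length-2 class is accepting.
3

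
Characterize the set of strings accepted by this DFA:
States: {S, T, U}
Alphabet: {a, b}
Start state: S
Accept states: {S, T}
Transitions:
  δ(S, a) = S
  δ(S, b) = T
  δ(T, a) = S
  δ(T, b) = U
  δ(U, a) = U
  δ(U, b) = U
Testing a few strings:
  'aba' → accept
  'aaa' → accept
  'ab' → accept
  'bab' → accept
State roles: S=last symbol not b (ok); T=last symbol b (ok); U=saw bb (dead)
All strings over {a,b} with no two consecutive b's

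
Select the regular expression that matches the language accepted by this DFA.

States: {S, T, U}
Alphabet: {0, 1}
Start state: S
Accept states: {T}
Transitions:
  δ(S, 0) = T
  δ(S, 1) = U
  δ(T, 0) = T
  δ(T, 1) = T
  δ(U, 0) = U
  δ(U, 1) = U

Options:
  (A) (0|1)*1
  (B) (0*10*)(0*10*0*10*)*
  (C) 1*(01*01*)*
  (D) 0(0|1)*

Check each option against the DFA on short strings; one disagreement eliminates an option:
  (A) (0|1)*1: on '0' the DFA goes S → T and accepts (T ∈ Accept), but the regex does not match it → eliminate
  (B) (0*10*)(0*10*0*10*)*: on '0' the DFA goes S → T and accepts (T ∈ Accept), but the regex does not match it → eliminate
  (C) 1*(01*01*)*: on ε the DFA stays in S and rejects (S ∉ Accept), but the regex matches it → eliminate
  (D) 0(0|1)*: agrees with the DFA on every string of length ≤ 6
Only (D) is consistent with the DFA.
(D) 0(0|1)*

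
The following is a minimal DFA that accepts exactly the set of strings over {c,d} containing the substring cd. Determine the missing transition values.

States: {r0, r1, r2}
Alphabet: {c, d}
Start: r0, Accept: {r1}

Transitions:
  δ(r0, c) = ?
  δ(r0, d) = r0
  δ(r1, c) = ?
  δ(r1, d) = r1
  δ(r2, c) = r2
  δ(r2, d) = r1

From the language and accept set, identify what each state tracks — r0: no c seen yet; r1: substring cd seen; r2: seen a c, waiting for d.
Each missing δ(q, a) is the state matching the new tracked value after reading a.
δ(r0, c) = r2; δ(r1, c) = r1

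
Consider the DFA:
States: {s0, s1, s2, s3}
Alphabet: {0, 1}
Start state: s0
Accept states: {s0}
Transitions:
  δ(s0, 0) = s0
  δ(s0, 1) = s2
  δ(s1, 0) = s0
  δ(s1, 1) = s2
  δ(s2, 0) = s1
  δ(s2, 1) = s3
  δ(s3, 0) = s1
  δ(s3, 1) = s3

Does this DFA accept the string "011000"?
Processing string "011000":
  s0 --0--> s0
  s0 --1--> s2
  s2 --1--> s3
  s3 --0--> s1
  s1 --0--> s0
  s0 --0--> s0
Final state: s0
Accept states: {s0}
Yes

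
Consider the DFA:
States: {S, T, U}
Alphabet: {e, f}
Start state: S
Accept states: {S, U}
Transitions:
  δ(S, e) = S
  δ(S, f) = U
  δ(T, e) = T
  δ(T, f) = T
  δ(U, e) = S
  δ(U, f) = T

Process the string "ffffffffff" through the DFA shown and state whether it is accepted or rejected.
Processing string "ffffffffff":
  S --f--> U
  U --f--> T
  T --f--> T
  T --f--> T
  T --f--> T
  T --f--> T
  T --f--> T
  T --f--> T
  T --f--> T
  T --f--> T
Final state: T
Accept states: {S, U}
No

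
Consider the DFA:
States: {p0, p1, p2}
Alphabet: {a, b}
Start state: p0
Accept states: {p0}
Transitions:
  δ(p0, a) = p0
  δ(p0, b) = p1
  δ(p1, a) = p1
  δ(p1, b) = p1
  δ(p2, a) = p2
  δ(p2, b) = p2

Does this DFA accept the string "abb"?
Processing string "abb":
  p0 --a--> p0
  p0 --b--> p1
  p1 --b--> p1
Final state: p1
Accept states: {p0}
No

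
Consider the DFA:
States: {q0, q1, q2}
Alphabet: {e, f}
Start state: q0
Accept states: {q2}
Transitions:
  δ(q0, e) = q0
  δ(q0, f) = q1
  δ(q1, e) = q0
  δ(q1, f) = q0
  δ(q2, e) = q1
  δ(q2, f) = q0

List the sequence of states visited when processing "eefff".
read 'e': q0 → q0
  read 'e': q0 → q0
  read 'f': q0 → q1
  read 'f': q1 → q0
  read 'f': q0 → q1
q0 -> q0 -> q0 -> q1 -> q0 -> q1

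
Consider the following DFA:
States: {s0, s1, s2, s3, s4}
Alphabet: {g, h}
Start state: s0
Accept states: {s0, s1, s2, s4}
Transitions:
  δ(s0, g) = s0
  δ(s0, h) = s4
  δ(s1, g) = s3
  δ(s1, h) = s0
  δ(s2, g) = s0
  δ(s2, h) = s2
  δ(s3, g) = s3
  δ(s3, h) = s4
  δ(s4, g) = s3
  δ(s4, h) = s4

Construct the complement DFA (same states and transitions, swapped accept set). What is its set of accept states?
Complement accept states = All states \ Original accept states
= {s0, s1, s2, s3, s4} \ {s0, s1, s2, s4}
{s3}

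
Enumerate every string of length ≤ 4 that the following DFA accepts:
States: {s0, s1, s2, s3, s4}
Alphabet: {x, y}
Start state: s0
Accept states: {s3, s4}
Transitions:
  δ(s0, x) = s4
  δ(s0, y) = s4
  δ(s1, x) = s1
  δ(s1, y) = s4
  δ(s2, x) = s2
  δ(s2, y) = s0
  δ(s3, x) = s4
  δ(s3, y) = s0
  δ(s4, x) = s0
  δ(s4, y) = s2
x, y, xxx, xxy, yxx, yxy, xyyx, xyyy, yyyx, yyyy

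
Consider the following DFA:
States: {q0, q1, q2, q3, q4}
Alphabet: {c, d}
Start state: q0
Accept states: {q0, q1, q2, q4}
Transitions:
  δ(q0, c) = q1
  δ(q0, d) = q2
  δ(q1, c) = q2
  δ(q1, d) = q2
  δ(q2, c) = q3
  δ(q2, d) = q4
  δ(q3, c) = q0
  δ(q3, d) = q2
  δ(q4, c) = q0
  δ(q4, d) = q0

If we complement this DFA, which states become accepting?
Complement accept states = All states \ Original accept states
= {q0, q1, q2, q3, q4} \ {q0, q1, q2, q4}
{q3}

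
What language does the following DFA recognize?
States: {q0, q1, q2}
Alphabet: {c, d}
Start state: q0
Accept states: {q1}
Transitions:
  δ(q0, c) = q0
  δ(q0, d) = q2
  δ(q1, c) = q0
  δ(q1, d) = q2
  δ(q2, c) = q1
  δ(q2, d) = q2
Testing a few strings:
  'd' → reject
  'dcd' → reject
  'dd' → reject
  'cccc' → reject
State roles: q0=no suffix match; q1=suffix is dc; q2=one trailing d
All strings over {c,d} ending with dc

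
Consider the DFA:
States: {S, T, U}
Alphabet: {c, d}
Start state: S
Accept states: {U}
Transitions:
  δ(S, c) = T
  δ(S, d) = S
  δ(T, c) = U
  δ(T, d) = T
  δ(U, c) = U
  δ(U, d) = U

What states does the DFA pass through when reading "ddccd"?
read 'd': S → S
  read 'd': S → S
  read 'c': S → T
  read 'c': T → U
  read 'd': U → U
S -> S -> S -> T -> U -> U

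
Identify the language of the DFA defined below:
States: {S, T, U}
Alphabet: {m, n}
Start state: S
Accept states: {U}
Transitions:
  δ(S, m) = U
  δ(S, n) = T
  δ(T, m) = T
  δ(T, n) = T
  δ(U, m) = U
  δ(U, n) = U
Testing a few strings:
  'm' → accept
  'nnm' → reject
  'mmn' → accept
  'nmm' → reject
State roles: S=no input read; T=started with n (dead); U=started with m
All strings over {m,n} starting with m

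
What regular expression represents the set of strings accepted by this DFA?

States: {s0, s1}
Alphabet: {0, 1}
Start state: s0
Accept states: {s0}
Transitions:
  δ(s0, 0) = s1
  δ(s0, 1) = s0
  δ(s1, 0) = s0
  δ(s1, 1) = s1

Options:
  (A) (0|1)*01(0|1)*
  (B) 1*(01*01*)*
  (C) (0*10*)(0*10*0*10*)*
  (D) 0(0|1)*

Check each option against the DFA on short strings; one disagreement eliminates an option:
  (A) (0|1)*01(0|1)*: on ε the DFA stays in s0 and accepts (s0 ∈ Accept), but the regex does not match it → eliminate
  (B) 1*(01*01*)*: agrees with the DFA on every string of length ≤ 6
  (C) (0*10*)(0*10*0*10*)*: on ε the DFA stays in s0 and accepts (s0 ∈ Accept), but the regex does not match it → eliminate
  (D) 0(0|1)*: on ε the DFA stays in s0 and accepts (s0 ∈ Accept), but the regex does not match it → eliminate
Only (B) is consistent with the DFA.
(B) 1*(01*01*)*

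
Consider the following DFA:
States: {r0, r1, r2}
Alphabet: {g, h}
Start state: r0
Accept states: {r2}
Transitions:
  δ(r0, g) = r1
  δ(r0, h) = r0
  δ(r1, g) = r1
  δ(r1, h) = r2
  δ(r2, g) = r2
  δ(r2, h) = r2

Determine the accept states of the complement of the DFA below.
Complement accept states = All states \ Original accept states
= {r0, r1, r2} \ {r2}
{r0, r1}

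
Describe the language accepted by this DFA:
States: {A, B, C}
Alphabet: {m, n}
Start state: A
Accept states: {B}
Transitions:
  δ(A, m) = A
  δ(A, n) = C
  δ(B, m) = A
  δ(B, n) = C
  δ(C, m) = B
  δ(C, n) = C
Testing a few strings:
  'nm' → accept
  'nmm' → reject
  'mnnn' → reject
  'mmnm' → accept
State roles: A=no suffix match; B=suffix is nm; C=one trailing n
All strings over {m,n} ending with nm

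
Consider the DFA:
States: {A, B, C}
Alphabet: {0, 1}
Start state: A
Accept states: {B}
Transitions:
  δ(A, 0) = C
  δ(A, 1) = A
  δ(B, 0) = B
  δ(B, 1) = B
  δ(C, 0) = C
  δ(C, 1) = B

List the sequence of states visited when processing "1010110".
read '1': A → A
  read '0': A → C
  read '1': C → B
  read '0': B → B
  read '1': B → B
  read '1': B → B
  read '0': B → B
A -> A -> C -> B -> B -> B -> B -> B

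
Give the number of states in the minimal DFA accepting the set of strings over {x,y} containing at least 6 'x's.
By Myhill–Nerode, count the distinguishable equivalence classes: 7 classes — having seen 0, 1, …, 5, or ≥6 copies of 'x'; any two classes i < j (j ≤ 6) are distinguished by the string x^(6−j), which takes class j to 6 copies (accepted) but leaves class i below 6 (rejected).
7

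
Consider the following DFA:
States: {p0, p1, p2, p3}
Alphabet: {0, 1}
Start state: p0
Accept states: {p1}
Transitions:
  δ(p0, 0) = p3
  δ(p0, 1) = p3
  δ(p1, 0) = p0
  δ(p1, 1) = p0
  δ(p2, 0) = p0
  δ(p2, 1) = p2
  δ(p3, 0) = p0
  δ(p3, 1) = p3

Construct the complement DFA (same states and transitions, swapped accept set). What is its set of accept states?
Complement accept states = All states \ Original accept states
= {p0, p1, p2, p3} \ {p1}
{p0, p2, p3}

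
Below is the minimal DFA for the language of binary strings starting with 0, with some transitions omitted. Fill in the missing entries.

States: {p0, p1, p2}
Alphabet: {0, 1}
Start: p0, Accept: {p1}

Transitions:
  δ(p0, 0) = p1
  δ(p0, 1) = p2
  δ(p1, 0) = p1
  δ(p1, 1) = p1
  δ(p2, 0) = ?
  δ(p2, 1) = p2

From the language and accept set, identify what each state tracks — p0: no input read; p1: started with 0; p2: started with 1 (dead).
Each missing δ(q, a) is the state matching the new tracked value after reading a.
δ(p2, 0) = p2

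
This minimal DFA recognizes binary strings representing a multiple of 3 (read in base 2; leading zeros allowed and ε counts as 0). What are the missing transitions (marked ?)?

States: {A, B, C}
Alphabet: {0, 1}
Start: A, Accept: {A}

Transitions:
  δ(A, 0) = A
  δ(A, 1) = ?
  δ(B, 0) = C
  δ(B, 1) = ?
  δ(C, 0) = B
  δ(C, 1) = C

From the language and accept set, identify what each state tracks — A: value ≡ 0 (mod 3); B: value ≡ 1 (mod 3); C: value ≡ 2 (mod 3).
Each missing δ(q, a) is the state matching the new tracked value after reading a.
δ(A, 1) = B; δ(B, 1) = A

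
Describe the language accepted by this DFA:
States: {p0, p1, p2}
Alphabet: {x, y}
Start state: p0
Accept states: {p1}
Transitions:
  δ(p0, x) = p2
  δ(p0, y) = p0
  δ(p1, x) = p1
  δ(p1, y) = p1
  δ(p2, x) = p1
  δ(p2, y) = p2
Testing a few strings:
  'y' → reject
  'xx' → accept
  'yxy' → reject
  'xyx' → accept
State roles: p0=zero x's seen; p1=≥ two x's seen; p2=one x seen
All strings over {x,y} containing at least two x's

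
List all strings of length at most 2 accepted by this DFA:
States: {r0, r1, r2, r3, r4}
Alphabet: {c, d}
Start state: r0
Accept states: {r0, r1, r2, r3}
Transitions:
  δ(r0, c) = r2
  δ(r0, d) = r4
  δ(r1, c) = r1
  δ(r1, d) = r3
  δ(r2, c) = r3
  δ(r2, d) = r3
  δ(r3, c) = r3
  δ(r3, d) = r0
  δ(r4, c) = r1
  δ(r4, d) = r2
ε, c, cc, cd, dc, dd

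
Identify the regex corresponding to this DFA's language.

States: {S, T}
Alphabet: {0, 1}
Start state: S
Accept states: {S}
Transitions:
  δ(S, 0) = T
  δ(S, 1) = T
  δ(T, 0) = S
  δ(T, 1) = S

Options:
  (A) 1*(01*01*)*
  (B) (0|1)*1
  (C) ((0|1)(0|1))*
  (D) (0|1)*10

Check each option against the DFA on short strings; one disagreement eliminates an option:
  (A) 1*(01*01*)*: on '1' the DFA goes S → T and rejects (T ∉ Accept), but the regex matches it → eliminate
  (B) (0|1)*1: on ε the DFA stays in S and accepts (S ∈ Accept), but the regex does not match it → eliminate
  (C) ((0|1)(0|1))*: agrees with the DFA on every string of length ≤ 6
  (D) (0|1)*10: on ε the DFA stays in S and accepts (S ∈ Accept), but the regex does not match it → eliminate
Only (C) is consistent with the DFA.
(C) ((0|1)(0|1))*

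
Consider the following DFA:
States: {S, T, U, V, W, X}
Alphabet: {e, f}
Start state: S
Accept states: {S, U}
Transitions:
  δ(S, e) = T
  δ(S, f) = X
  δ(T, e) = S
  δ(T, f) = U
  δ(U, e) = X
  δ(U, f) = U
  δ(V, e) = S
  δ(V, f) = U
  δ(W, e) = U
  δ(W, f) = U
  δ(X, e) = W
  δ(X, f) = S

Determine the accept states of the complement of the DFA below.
Complement accept states = All states \ Original accept states
= {S, T, U, V, W, X} \ {S, U}
{T, V, W, X}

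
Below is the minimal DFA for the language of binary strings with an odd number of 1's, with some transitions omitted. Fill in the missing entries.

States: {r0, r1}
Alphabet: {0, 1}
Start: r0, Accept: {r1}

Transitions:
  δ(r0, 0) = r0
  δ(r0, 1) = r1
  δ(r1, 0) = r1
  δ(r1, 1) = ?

From the language and accept set, identify what each state tracks — r0: even number of 1's so far; r1: odd number of 1's so far.
Each missing δ(q, a) is the state matching the new tracked value after reading a.
δ(r1, 1) = r0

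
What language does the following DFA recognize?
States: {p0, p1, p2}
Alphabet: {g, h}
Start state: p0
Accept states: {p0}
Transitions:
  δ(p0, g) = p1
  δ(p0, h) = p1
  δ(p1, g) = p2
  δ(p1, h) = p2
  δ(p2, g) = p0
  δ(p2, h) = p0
Testing a few strings:
  'hhh' → accept
  'h' → reject
  'hh' → reject
  'hghg' → reject
State roles: p0=length ≡ 0 (mod 3); p1=length ≡ 1 (mod 3); p2=length ≡ 2 (mod 3)
All strings over {g,h} whose length is a multiple of 3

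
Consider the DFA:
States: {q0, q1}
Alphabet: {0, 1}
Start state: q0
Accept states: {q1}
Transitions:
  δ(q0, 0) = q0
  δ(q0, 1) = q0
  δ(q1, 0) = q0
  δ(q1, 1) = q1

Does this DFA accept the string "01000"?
Processing string "01000":
  q0 --0--> q0
  q0 --1--> q0
  q0 --0--> q0
  q0 --0--> q0
  q0 --0--> q0
Final state: q0
Accept states: {q1}
No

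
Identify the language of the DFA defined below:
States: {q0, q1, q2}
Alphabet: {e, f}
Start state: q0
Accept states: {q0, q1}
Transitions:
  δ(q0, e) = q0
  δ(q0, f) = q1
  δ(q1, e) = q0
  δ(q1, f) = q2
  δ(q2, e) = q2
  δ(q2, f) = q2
Testing a few strings:
  'f' → accept
  'ffef' → reject
  'efef' → accept
  'efff' → reject
State roles: q0=last symbol not f (ok); q1=last symbol f (ok); q2=saw ff (dead)
All strings over {e,f} with no two consecutive f's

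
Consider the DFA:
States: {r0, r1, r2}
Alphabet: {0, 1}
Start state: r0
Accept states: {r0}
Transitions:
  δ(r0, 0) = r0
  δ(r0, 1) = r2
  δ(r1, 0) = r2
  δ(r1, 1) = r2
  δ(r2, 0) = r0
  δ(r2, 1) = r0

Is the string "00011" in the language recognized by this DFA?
Processing string "00011":
  r0 --0--> r0
  r0 --0--> r0
  r0 --0--> r0
  r0 --1--> r2
  r2 --1--> r0
Final state: r0
Accept states: {r0}
Yes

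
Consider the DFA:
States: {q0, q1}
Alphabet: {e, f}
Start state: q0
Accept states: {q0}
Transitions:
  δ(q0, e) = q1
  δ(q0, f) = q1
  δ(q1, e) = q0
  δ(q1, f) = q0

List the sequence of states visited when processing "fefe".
read 'f': q0 → q1
  read 'e': q1 → q0
  read 'f': q0 → q1
  read 'e': q1 → q0
q0 -> q1 -> q0 -> q1 -> q0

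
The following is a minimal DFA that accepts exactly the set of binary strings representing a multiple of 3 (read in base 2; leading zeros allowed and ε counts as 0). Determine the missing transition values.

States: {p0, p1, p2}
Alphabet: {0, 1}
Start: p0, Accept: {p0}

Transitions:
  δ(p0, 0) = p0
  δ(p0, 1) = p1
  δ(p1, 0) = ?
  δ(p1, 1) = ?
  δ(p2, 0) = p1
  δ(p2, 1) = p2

From the language and accept set, identify what each state tracks — p0: value ≡ 0 (mod 3); p1: value ≡ 1 (mod 3); p2: value ≡ 2 (mod 3).
Each missing δ(q, a) is the state matching the new tracked value after reading a.
δ(p1, 0) = p2; δ(p1, 1) = p0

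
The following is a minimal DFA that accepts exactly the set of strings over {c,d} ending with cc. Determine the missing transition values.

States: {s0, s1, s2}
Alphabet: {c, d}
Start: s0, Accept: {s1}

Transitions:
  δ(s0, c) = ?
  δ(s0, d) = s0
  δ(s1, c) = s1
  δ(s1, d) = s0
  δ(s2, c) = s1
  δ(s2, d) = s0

From the language and accept set, identify what each state tracks — s0: last symbol not c; s1: two trailing c's; s2: one trailing c.
Each missing δ(q, a) is the state matching the new tracked value after reading a.
δ(s0, c) = s2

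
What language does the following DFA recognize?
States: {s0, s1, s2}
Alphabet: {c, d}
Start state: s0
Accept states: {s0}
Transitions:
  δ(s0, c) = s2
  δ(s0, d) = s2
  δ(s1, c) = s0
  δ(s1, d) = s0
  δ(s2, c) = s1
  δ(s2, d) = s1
Testing a few strings:
  'dc' → reject
  'cd' → reject
  'ccd' → accept
  'dd' → reject
State roles: s0=length ≡ 0 (mod 3); s1=length ≡ 2 (mod 3); s2=length ≡ 1 (mod 3)
All strings over {c,d} whose length is a multiple of 3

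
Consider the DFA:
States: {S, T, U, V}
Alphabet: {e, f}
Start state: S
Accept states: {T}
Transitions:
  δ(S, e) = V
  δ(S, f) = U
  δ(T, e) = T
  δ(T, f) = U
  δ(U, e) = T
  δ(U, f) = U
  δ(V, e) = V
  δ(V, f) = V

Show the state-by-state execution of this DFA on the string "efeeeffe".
read 'e': S → V
  read 'f': V → V
  read 'e': V → V
  read 'e': V → V
  read 'e': V → V
  read 'f': V → V
  read 'f': V → V
  read 'e': V → V
S -> V -> V -> V -> V -> V -> V -> V -> V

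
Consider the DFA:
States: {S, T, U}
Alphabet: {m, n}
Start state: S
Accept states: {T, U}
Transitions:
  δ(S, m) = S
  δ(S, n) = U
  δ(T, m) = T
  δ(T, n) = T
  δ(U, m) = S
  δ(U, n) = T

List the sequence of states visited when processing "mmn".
read 'm': S → S
  read 'm': S → S
  read 'n': S → U
S -> S -> S -> U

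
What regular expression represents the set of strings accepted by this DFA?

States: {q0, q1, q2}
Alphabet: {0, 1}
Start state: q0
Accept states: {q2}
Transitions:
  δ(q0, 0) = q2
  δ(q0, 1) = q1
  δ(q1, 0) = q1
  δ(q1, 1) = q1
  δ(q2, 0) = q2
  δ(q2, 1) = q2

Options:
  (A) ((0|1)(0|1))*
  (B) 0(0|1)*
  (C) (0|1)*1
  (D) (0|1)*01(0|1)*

Check each option against the DFA on short strings; one disagreement eliminates an option:
  (A) ((0|1)(0|1))*: on ε the DFA stays in q0 and rejects (q0 ∉ Accept), but the regex matches it → eliminate
  (B) 0(0|1)*: agrees with the DFA on every string of length ≤ 6
  (C) (0|1)*1: on '0' the DFA goes q0 → q2 and accepts (q2 ∈ Accept), but the regex does not match it → eliminate
  (D) (0|1)*01(0|1)*: on '0' the DFA goes q0 → q2 and accepts (q2 ∈ Accept), but the regex does not match it → eliminate
Only (B) is consistent with the DFA.
(B) 0(0|1)*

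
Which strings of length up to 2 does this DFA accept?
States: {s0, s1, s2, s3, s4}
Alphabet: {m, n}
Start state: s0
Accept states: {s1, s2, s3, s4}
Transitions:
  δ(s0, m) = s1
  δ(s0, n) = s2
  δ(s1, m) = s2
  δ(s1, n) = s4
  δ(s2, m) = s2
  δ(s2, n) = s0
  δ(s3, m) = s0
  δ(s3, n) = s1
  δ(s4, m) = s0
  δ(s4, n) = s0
m, n, mm, mn, nm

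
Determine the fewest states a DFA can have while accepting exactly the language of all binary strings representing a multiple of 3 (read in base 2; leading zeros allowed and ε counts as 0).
By Myhill–Nerode, count the distinguishable equivalence classes: three classes — residue of the binary value mod 3.
3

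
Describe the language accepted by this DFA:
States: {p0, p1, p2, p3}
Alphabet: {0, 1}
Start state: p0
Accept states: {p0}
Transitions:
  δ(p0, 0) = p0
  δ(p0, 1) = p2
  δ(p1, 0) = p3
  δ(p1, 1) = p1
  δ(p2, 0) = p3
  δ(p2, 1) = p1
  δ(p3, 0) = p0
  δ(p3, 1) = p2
Testing a few strings:
  '0' → accept
  '00' → accept
  '010' → reject
  '100' → accept
State roles: p0=value ≡ 0 (mod 4); p1=value ≡ 3 (mod 4); p2=value ≡ 1 (mod 4); p3=value ≡ 2 (mod 4)
All binary strings representing a multiple of 4 (read in base 2; leading zeros allowed and ε counts as 0)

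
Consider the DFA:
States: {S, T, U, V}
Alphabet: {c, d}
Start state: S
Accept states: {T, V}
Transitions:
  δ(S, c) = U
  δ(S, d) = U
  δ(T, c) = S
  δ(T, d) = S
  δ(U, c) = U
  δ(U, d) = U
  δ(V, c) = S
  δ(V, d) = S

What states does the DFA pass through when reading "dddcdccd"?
read 'd': S → U
  read 'd': U → U
  read 'd': U → U
  read 'c': U → U
  read 'd': U → U
  read 'c': U → U
  read 'c': U → U
  read 'd': U → U
S -> U -> U -> U -> U -> U -> U -> U -> U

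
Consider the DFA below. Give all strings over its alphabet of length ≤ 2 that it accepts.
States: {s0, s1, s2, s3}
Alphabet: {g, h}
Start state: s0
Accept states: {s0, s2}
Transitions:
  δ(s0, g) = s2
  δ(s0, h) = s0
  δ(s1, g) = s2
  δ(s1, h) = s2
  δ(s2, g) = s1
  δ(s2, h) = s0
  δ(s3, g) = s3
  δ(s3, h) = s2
ε, g, h, gh, hg, hh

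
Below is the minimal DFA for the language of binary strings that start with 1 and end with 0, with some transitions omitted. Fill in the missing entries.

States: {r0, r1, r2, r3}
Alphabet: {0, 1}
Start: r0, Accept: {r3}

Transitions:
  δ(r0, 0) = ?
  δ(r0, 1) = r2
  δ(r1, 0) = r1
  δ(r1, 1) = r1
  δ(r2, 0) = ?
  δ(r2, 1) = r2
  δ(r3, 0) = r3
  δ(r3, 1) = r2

From the language and accept set, identify what each state tracks — r0: no input read; r1: started with 0 (dead); r2: started with 1, last symbol 1; r3: started with 1, last symbol 0.
Each missing δ(q, a) is the state matching the new tracked value after reading a.
δ(r0, 0) = r1; δ(r2, 0) = r3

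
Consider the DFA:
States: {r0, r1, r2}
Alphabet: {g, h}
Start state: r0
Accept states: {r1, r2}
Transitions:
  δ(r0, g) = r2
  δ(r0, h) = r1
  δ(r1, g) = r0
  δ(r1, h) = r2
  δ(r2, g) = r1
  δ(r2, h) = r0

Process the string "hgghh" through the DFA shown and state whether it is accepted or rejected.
Processing string "hgghh":
  r0 --h--> r1
  r1 --g--> r0
  r0 --g--> r2
  r2 --h--> r0
  r0 --h--> r1
Final state: r1
Accept states: {r1, r2}
Yes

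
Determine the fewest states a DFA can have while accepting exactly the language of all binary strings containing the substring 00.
By Myhill–Nerode, count the distinguishable equivalence classes: 3 classes — one per longest suffix of the input that is a prefix of '00' (lengths 0 through 1), plus an absorbing 'already seen 00' class.
3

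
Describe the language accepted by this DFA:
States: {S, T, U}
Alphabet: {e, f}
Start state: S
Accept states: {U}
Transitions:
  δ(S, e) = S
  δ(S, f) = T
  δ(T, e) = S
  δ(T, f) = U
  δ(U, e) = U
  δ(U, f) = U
Testing a few strings:
  'ff' → accept
  'eeff' → accept
  'eef' → reject
  'feef' → reject
State roles: S=no progress toward ff; T=one trailing f; U=substring ff seen
All strings over {e,f} containing the substring ff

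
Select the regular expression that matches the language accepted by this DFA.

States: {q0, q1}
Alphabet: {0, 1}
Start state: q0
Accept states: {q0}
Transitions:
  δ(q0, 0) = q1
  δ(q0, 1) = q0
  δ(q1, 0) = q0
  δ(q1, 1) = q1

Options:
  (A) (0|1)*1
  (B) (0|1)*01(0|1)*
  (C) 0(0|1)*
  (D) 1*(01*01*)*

Check each option against the DFA on short strings; one disagreement eliminates an option:
  (A) (0|1)*1: on ε the DFA stays in q0 and accepts (q0 ∈ Accept), but the regex does not match it → eliminate
  (B) (0|1)*01(0|1)*: on ε the DFA stays in q0 and accepts (q0 ∈ Accept), but the regex does not match it → eliminate
  (C) 0(0|1)*: on ε the DFA stays in q0 and accepts (q0 ∈ Accept), but the regex does not match it → eliminate
  (D) 1*(01*01*)*: agrees with the DFA on every string of length ≤ 6
Only (D) is consistent with the DFA.
(D) 1*(01*01*)*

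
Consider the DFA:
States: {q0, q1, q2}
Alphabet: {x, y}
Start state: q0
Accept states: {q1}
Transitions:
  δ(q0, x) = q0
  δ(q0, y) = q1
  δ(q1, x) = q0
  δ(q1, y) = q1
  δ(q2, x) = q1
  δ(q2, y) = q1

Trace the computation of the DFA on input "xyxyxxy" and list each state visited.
read 'x': q0 → q0
  read 'y': q0 → q1
  read 'x': q1 → q0
  read 'y': q0 → q1
  read 'x': q1 → q0
  read 'x': q0 → q0
  read 'y': q0 → q1
q0 -> q0 -> q1 -> q0 -> q1 -> q0 -> q0 -> q1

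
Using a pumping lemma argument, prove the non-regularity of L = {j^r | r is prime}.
Assume L is regular with pumping length p. Idea: pumping by a suitable count produces a composite length.
Let q be a prime with q ≥ p and choose s = j^q ∈ L. By the pumping lemma, s = xyz with |xy| ≤ p, |y| = k ≥ 1. Take i = q+1: |xy^(q+1)z| = q + q·k = q(1+k). Since q ≥ 2 and 1+k ≥ 2, q(1+k) is composite, so xy^(q+1)z ∉ L.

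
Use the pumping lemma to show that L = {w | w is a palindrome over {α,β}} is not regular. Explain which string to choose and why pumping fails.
Assume L is regular with pumping length p. Idea: pumping the leading α-block breaks the symmetry.
Choose s = α^p β α^p (a palindrome of length 2p+1 ≥ p). By the pumping lemma, s = xyz with |xy| ≤ p, |y| > 0, so y = α^k with k > 0 (xy lies entirely in the first α^p). Then xy²z = α^(p+k) β α^p, which is not a palindrome since p+k ≠ p.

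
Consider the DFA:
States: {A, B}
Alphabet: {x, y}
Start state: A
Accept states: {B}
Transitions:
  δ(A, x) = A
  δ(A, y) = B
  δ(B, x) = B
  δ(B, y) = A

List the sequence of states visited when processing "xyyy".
read 'x': A → A
  read 'y': A → B
  read 'y': B → A
  read 'y': A → B
A -> A -> B -> A -> B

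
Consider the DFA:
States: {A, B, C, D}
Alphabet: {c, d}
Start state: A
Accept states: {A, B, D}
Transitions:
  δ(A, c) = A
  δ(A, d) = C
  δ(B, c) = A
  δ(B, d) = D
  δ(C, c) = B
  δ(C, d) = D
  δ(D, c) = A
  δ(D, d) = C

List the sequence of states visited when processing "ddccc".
read 'd': A → C
  read 'd': C → D
  read 'c': D → A
  read 'c': A → A
  read 'c': A → A
A -> C -> D -> A -> A -> A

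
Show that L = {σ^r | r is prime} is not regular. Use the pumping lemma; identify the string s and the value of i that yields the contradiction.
Assume L is regular with pumping length p. Idea: pumping by a suitable count produces a composite length.
Let q be a prime with q ≥ p and choose s = σ^q ∈ L. By the pumping lemma, s = xyz with |xy| ≤ p, |y| = k ≥ 1. Take i = q+1: |xy^(q+1)z| = q + q·k = q(1+k). Since q ≥ 2 and 1+k ≥ 2, q(1+k) is composite, so xy^(q+1)z ∉ L.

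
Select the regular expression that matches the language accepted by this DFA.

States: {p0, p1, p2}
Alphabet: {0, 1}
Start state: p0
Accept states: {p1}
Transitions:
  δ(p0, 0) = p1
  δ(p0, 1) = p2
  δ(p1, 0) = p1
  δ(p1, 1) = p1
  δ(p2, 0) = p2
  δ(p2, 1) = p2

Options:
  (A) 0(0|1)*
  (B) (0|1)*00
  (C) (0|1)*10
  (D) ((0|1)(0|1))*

Check each option against the DFA on short strings; one disagreement eliminates an option:
  (A) 0(0|1)*: agrees with the DFA on every string of length ≤ 6
  (B) (0|1)*00: on '0' the DFA goes p0 → p1 and accepts (p1 ∈ Accept), but the regex does not match it → eliminate
  (C) (0|1)*10: on '0' the DFA goes p0 → p1 and accepts (p1 ∈ Accept), but the regex does not match it → eliminate
  (D) ((0|1)(0|1))*: on ε the DFA stays in p0 and rejects (p0 ∉ Accept), but the regex matches it → eliminate
Only (A) is consistent with the DFA.
(A) 0(0|1)*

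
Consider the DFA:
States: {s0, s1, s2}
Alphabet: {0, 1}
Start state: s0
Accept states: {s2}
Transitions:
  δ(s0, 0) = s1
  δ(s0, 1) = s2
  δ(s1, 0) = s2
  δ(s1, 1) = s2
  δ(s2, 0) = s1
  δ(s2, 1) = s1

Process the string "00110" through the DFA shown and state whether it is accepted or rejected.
Processing string "00110":
  s0 --0--> s1
  s1 --0--> s2
  s2 --1--> s1
  s1 --1--> s2
  s2 --0--> s1
Final state: s1
Accept states: {s2}
No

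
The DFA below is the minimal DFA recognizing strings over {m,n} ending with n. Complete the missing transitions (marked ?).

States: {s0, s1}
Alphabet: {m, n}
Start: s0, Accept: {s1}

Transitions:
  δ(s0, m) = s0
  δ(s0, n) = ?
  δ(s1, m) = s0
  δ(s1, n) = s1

From the language and accept set, identify what each state tracks — s0: last symbol not n; s1: last symbol is n.
Each missing δ(q, a) is the state matching the new tracked value after reading a.
δ(s0, n) = s1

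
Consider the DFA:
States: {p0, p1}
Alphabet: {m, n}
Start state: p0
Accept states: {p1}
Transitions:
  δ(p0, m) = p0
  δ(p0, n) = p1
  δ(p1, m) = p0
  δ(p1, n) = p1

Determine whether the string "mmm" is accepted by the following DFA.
Processing string "mmm":
  p0 --m--> p0
  p0 --m--> p0
  p0 --m--> p0
Final state: p0
Accept states: {p1}
No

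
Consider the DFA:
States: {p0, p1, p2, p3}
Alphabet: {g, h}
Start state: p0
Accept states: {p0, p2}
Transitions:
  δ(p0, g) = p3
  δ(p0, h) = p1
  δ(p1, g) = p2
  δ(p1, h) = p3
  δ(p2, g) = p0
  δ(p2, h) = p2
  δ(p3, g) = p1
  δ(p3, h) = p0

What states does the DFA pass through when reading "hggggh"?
read 'h': p0 → p1
  read 'g': p1 → p2
  read 'g': p2 → p0
  read 'g': p0 → p3
  read 'g': p3 → p1
  read 'h': p1 → p3
p0 -> p1 -> p2 -> p0 -> p3 -> p1 -> p3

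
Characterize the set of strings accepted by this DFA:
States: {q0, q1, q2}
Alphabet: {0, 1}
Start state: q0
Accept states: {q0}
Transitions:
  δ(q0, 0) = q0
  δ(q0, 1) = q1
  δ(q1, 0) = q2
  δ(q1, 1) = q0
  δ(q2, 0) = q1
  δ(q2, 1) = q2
Testing a few strings:
  '011' → accept
  '0' → accept
  '1' → reject
  '1111' → accept
State roles: q0=value ≡ 0 (mod 3); q1=value ≡ 1 (mod 3); q2=value ≡ 2 (mod 3)
All binary strings representing a multiple of 3 (read in base 2; leading zeros allowed and ε counts as 0)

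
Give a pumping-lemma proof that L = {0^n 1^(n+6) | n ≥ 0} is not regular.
Assume L is regular with pumping length p. Idea: pumping the 0-block breaks the fixed offset of 6.
Choose s = 0^p 1^(p+6) ∈ L. By the pumping lemma, s = xyz with |xy| ≤ p, |y| > 0, so y = 0^k with k ≥ 1. Then xy²z = 0^(p+k) 1^(p+6). For this to be in L we would need p+6 = (p+k)+6, i.e. k = 0, contradicting k ≥ 1. So xy²z ∉ L.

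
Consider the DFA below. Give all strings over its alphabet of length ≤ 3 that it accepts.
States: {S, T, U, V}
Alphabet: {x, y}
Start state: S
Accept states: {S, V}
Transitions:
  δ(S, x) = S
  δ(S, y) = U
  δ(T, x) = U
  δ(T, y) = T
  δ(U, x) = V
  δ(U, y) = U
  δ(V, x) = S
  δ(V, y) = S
ε, x, xx, yx, xxx, xyx, yxx, yxy, yyx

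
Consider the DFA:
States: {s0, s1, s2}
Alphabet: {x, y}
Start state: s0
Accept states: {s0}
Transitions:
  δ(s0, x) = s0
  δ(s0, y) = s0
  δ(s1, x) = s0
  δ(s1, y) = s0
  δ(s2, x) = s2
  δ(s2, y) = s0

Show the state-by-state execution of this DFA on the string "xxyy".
read 'x': s0 → s0
  read 'x': s0 → s0
  read 'y': s0 → s0
  read 'y': s0 → s0
s0 -> s0 -> s0 -> s0 -> s0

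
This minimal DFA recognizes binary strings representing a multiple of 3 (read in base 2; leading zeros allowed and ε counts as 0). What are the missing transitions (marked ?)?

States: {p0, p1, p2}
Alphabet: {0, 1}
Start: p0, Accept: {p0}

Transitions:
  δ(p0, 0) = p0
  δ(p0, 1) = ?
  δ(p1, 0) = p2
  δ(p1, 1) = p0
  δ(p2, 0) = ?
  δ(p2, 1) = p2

From the language and accept set, identify what each state tracks — p0: value ≡ 0 (mod 3); p1: value ≡ 1 (mod 3); p2: value ≡ 2 (mod 3).
Each missing δ(q, a) is the state matching the new tracked value after reading a.
δ(p0, 1) = p1; δ(p2, 0) = p1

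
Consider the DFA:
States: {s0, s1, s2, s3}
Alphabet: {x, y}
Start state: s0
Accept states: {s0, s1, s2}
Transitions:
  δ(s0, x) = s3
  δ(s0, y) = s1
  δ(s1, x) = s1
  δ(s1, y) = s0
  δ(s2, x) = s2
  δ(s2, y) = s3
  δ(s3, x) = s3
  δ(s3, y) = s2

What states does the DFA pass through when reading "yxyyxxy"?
read 'y': s0 → s1
  read 'x': s1 → s1
  read 'y': s1 → s0
  read 'y': s0 → s1
  read 'x': s1 → s1
  read 'x': s1 → s1
  read 'y': s1 → s0
s0 -> s1 -> s1 -> s0 -> s1 -> s1 -> s1 -> s0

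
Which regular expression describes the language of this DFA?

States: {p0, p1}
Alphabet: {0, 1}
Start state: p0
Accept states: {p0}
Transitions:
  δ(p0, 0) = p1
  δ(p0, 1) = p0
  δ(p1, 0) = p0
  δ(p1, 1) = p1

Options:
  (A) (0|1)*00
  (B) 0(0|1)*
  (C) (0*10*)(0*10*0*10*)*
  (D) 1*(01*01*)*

Check each option against the DFA on short strings; one disagreement eliminates an option:
  (A) (0|1)*00: on ε the DFA stays in p0 and accepts (p0 ∈ Accept), but the regex does not match it → eliminate
  (B) 0(0|1)*: on ε the DFA stays in p0 and accepts (p0 ∈ Accept), but the regex does not match it → eliminate
  (C) (0*10*)(0*10*0*10*)*: on ε the DFA stays in p0 and accepts (p0 ∈ Accept), but the regex does not match it → eliminate
  (D) 1*(01*01*)*: agrees with the DFA on every string of length ≤ 6
Only (D) is consistent with the DFA.
(D) 1*(01*01*)*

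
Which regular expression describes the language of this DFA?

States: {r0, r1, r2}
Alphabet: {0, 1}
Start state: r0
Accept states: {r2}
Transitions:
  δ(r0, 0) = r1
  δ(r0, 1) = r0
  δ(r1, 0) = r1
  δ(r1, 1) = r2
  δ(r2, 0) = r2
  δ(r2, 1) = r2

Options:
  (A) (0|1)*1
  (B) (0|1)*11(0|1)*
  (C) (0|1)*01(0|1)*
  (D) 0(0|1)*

Check each option against the DFA on short strings; one disagreement eliminates an option:
  (A) (0|1)*1: on '1' the DFA goes r0 → r0 and rejects (r0 ∉ Accept), but the regex matches it → eliminate
  (B) (0|1)*11(0|1)*: on '01' the DFA goes r0 → r1 → r2 and accepts (r2 ∈ Accept), but the regex does not match it → eliminate
  (C) (0|1)*01(0|1)*: agrees with the DFA on every string of length ≤ 6
  (D) 0(0|1)*: on '0' the DFA goes r0 → r1 and rejects (r1 ∉ Accept), but the regex matches it → eliminate
Only (C) is consistent with the DFA.
(C) (0|1)*01(0|1)*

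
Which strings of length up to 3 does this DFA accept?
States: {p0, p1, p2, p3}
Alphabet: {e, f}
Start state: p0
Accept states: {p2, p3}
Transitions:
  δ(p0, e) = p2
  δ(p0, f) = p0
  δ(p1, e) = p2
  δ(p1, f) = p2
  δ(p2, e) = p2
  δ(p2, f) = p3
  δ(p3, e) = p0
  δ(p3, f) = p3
e, ee, ef, fe, eee, eef, eff, fee, fef, ffe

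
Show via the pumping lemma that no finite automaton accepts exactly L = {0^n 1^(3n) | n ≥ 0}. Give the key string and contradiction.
Assume L is regular with pumping length p. Idea: pumping the 0-block breaks the 1:3 ratio.
Choose s = 0^p 1^(3p) (length 4p ≥ p). By the pumping lemma, s = xyz with |xy| ≤ p, |y| > 0, so y = 0^k with k ≥ 1. Then xy²z = 0^(p+k) 1^(3p). For this to be in L we would need 3p = 3(p+k), i.e. 3k = 0, contradicting k ≥ 1. So xy²z ∉ L.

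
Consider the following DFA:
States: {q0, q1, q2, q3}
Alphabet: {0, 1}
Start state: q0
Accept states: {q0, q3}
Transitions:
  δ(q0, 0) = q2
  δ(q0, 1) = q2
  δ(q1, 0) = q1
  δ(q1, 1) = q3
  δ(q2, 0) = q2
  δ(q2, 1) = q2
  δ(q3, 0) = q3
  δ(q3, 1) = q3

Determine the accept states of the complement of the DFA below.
Complement accept states = All states \ Original accept states
= {q0, q1, q2, q3} \ {q0, q3}
{q1, q2}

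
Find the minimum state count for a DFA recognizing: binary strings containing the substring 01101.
By Myhill–Nerode, count the distinguishable equivalence classes: 6 classes — one per longest suffix of the input that is a prefix of '01101' (lengths 0 through 4), plus an absorbing 'already seen 01101' class.
6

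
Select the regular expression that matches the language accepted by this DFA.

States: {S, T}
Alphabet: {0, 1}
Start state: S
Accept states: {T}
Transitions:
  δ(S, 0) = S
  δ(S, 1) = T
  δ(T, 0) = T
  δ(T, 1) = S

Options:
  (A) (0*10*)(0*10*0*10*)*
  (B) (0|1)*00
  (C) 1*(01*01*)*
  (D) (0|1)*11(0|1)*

Check each option against the DFA on short strings; one disagreement eliminates an option:
  (A) (0*10*)(0*10*0*10*)*: agrees with the DFA on every string of length ≤ 6
  (B) (0|1)*00: on '1' the DFA goes S → T and accepts (T ∈ Accept), but the regex does not match it → eliminate
  (C) 1*(01*01*)*: on ε the DFA stays in S and rejects (S ∉ Accept), but the regex matches it → eliminate
  (D) (0|1)*11(0|1)*: on '1' the DFA goes S → T and accepts (T ∈ Accept), but the regex does not match it → eliminate
Only (A) is consistent with the DFA.
(A) (0*10*)(0*10*0*10*)*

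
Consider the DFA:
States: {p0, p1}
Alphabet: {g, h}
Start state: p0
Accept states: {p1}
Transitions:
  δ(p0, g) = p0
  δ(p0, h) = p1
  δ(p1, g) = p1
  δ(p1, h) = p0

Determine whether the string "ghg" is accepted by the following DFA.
Processing string "ghg":
  p0 --g--> p0
  p0 --h--> p1
  p1 --g--> p1
Final state: p1
Accept states: {p1}
Yes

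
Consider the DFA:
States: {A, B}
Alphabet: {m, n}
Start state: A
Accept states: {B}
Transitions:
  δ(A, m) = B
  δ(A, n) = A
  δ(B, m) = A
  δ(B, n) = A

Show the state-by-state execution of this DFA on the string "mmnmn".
read 'm': A → B
  read 'm': B → A
  read 'n': A → A
  read 'm': A → B
  read 'n': B → A
A -> B -> A -> A -> B -> A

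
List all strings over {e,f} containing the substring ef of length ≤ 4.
ef, eef, efe, eff, fef, eeef, eefe, eeff, efee, efef, effe, efff, feef, fefe, feff, ffef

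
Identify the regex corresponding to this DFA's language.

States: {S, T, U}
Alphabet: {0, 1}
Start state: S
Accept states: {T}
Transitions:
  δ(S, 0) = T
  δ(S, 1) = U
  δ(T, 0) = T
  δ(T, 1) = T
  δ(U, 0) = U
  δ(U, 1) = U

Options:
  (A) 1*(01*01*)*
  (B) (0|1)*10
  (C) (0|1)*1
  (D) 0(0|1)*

Check each option against the DFA on short strings; one disagreement eliminates an option:
  (A) 1*(01*01*)*: on ε the DFA stays in S and rejects (S ∉ Accept), but the regex matches it → eliminate
  (B) (0|1)*10: on '0' the DFA goes S → T and accepts (T ∈ Accept), but the regex does not match it → eliminate
  (C) (0|1)*1: on '0' the DFA goes S → T and accepts (T ∈ Accept), but the regex does not match it → eliminate
  (D) 0(0|1)*: agrees with the DFA on every string of length ≤ 6
Only (D) is consistent with the DFA.
(D) 0(0|1)*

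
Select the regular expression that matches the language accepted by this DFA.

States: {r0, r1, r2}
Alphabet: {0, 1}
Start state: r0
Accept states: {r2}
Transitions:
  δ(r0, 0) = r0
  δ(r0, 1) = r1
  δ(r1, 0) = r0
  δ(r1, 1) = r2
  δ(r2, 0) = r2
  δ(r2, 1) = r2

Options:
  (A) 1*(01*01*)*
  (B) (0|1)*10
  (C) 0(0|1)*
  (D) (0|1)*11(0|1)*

Check each option against the DFA on short strings; one disagreement eliminates an option:
  (A) 1*(01*01*)*: on ε the DFA stays in r0 and rejects (r0 ∉ Accept), but the regex matches it → eliminate
  (B) (0|1)*10: on '10' the DFA goes r0 → r1 → r0 and rejects (r0 ∉ Accept), but the regex matches it → eliminate
  (C) 0(0|1)*: on '0' the DFA goes r0 → r0 and rejects (r0 ∉ Accept), but the regex matches it → eliminate
  (D) (0|1)*11(0|1)*: agrees with the DFA on every string of length ≤ 6
Only (D) is consistent with the DFA.
(D) (0|1)*11(0|1)*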